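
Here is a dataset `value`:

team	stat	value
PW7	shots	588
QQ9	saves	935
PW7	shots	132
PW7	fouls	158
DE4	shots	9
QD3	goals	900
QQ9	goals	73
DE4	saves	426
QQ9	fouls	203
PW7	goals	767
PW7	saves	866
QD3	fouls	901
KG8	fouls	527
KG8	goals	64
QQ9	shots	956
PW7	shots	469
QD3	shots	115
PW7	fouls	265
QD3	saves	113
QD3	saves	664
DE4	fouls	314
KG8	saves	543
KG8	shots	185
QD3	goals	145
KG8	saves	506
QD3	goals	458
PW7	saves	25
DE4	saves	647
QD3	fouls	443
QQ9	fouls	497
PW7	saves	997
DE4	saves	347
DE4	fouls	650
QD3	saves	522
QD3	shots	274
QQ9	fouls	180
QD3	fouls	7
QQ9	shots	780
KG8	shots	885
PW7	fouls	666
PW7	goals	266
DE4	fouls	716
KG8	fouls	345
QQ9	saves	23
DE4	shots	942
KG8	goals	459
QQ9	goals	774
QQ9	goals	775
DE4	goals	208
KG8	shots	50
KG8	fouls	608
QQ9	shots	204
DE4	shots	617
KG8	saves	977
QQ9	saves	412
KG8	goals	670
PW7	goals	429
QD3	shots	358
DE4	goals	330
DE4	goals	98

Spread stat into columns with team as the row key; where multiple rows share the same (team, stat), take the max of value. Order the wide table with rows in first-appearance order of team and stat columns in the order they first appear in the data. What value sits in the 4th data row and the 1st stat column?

358

With rows in first-appearance order of team, row 4 is team=QD3. stat columns in first-appearance order: shots, saves, fouls, goals; column 1 is shots.
Long rows with team=QD3, stat=shots: max(115, 274, 358) = 358.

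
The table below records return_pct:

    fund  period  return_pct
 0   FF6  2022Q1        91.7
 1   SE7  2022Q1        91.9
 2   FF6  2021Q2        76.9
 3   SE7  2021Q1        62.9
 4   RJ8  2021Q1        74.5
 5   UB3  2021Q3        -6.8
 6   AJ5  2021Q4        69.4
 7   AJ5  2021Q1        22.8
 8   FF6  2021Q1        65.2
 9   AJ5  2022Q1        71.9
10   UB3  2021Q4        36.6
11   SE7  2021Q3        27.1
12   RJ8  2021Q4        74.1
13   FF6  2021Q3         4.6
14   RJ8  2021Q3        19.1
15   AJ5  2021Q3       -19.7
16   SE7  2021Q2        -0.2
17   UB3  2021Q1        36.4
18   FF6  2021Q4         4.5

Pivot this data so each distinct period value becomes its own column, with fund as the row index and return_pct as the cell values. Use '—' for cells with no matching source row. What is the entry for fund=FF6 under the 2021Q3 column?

The long row with fund=FF6, period=2021Q3 has return_pct=4.6.

4.6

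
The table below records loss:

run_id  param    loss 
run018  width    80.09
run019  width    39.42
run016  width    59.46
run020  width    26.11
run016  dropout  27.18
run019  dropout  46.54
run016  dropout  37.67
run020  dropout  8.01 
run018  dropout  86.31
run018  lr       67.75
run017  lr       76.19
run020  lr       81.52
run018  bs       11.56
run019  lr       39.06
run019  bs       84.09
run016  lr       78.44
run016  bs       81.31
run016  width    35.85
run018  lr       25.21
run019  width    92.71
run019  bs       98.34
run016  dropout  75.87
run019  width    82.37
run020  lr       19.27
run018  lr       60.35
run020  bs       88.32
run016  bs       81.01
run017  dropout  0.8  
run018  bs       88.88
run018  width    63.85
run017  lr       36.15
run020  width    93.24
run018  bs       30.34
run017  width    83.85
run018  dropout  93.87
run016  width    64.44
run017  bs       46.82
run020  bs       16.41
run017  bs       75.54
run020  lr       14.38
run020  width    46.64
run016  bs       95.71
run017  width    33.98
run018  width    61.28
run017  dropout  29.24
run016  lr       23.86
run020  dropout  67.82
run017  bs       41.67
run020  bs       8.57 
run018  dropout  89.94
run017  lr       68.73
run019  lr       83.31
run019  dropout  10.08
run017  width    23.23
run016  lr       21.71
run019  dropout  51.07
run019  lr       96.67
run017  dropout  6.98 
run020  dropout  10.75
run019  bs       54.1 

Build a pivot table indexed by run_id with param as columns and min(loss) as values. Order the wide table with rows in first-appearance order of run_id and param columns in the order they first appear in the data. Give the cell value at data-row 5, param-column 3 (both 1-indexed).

36.15

With rows in first-appearance order of run_id, row 5 is run_id=run017. param columns in first-appearance order: width, dropout, lr, bs; column 3 is lr.
Long rows with run_id=run017, param=lr: min(76.19, 36.15, 68.73) = 36.15.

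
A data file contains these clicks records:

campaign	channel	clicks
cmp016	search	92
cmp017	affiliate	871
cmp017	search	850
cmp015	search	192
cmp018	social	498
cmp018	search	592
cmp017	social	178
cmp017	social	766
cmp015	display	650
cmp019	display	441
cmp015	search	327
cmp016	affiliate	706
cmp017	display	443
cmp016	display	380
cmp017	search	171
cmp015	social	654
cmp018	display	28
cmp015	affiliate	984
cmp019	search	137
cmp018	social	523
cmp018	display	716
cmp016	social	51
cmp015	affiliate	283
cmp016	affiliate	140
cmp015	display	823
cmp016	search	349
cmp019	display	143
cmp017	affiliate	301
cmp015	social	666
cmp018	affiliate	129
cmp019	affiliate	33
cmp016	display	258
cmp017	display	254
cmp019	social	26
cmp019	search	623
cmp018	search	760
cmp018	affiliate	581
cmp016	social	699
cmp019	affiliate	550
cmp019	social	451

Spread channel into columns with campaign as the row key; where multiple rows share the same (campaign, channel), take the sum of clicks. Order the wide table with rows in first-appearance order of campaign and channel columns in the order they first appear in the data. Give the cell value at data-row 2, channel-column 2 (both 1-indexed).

With rows in first-appearance order of campaign, row 2 is campaign=cmp017. channel columns in first-appearance order: search, affiliate, social, display; column 2 is affiliate.
Long rows with campaign=cmp017, channel=affiliate: 871 + 301 = 1172.

1172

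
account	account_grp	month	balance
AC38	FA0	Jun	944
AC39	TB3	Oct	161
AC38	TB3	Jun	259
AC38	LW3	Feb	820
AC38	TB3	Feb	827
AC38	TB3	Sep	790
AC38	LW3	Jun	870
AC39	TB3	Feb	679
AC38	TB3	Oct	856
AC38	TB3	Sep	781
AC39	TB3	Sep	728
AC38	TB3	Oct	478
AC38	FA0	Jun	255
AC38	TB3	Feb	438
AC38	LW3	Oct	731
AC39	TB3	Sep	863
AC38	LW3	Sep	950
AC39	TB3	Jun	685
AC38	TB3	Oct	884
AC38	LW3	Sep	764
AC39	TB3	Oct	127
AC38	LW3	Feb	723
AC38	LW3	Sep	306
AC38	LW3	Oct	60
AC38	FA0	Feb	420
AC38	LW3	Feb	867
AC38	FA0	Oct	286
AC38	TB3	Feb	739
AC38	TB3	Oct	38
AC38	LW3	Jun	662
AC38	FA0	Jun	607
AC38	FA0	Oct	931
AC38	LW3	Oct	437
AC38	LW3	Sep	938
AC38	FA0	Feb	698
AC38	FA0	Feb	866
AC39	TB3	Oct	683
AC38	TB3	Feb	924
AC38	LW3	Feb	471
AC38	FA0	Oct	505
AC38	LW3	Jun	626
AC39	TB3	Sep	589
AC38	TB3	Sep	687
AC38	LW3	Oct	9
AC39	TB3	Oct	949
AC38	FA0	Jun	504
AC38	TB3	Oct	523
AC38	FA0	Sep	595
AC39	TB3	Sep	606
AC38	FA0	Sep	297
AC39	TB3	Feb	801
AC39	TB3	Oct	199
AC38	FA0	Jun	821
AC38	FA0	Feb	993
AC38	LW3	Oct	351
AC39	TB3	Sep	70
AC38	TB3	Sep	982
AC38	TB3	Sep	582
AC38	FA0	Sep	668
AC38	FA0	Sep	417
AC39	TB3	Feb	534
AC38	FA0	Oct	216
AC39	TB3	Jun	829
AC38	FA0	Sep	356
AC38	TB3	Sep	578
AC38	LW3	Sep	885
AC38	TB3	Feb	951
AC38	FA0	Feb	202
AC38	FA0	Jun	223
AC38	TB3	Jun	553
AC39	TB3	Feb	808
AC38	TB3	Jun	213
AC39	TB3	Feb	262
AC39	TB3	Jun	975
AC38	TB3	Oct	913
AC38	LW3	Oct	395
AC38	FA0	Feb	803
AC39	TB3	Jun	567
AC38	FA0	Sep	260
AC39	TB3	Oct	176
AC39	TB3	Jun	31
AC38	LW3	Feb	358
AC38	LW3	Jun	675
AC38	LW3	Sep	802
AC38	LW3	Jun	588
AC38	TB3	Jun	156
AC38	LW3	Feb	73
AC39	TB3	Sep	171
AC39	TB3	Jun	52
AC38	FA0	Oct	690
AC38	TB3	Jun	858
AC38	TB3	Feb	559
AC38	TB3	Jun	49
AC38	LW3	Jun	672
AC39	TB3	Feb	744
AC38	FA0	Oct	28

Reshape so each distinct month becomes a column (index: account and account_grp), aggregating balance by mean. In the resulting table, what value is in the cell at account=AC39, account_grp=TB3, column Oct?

Rows with account=AC39, account_grp=TB3 and month=Oct: balance values are 161, 127, 683, 949, 199, 176.
(161 + 127 + 683 + 949 + 199 + 176) / 6 = 382.50.

382.50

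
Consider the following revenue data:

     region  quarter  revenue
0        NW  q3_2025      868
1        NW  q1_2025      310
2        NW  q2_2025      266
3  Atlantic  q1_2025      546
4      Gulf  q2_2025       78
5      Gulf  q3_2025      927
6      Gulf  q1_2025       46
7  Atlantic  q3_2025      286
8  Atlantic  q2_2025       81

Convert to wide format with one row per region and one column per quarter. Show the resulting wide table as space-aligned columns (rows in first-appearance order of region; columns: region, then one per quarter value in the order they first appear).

region    q3_2025  q1_2025  q2_2025
NW        868      310      266    
Atlantic  286      546      81     
Gulf      927      46       78     

Columns: region plus the 3 distinct quarter values (q3_2025, q1_2025, q2_2025).
For example, row NW column q3_2025 takes revenue=868 from the long row (NW, q3_2025).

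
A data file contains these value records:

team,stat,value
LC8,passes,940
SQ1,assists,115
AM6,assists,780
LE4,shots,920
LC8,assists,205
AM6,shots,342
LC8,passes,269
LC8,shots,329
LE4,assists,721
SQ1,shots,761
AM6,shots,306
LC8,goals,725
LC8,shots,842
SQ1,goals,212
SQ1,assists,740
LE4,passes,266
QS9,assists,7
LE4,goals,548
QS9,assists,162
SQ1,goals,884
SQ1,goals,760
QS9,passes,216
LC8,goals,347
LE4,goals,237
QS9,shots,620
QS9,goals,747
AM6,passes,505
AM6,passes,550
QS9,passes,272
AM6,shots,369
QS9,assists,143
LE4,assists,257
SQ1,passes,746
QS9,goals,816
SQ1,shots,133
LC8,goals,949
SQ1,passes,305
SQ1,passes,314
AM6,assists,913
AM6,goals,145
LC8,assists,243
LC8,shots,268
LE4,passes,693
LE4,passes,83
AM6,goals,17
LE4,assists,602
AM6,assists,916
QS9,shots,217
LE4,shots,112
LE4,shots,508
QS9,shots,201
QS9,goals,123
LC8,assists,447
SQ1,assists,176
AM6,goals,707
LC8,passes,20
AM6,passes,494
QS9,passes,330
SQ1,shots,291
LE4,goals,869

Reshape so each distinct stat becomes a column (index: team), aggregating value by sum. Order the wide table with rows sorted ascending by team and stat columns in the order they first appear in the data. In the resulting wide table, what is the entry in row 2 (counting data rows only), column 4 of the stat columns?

2021

With rows sorted ascending by team, row 2 is team=LC8. stat columns in first-appearance order: passes, assists, shots, goals; column 4 is goals.
Long rows with team=LC8, stat=goals: 725 + 347 + 949 = 2021.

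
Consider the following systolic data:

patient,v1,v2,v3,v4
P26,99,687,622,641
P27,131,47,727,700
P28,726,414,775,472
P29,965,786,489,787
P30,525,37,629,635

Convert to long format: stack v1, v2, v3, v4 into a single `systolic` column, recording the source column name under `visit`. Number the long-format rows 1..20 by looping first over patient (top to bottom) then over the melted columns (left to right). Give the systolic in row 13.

20 rows total (5 × 4). Row 13: index ⌊(13-1)/4⌋ = 3 into patient → P29; (13-1) mod 4 = 0 into the melted columns → v1.
So row 13 is (P29, v1, 965); systolic = 965.

965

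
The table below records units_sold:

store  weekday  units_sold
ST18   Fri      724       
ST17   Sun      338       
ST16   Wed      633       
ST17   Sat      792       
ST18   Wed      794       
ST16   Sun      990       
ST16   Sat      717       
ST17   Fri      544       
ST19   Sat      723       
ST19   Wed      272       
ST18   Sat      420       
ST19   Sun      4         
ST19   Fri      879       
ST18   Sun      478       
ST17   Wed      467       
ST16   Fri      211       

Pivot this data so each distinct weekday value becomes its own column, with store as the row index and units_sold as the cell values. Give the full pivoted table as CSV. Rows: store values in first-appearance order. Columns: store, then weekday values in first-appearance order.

Columns: store plus the 4 distinct weekday values (Fri, Sun, Wed, Sat).
For example, row ST18 column Fri takes units_sold=724 from the long row (ST18, Fri).

store,Fri,Sun,Wed,Sat
ST18,724,478,794,420
ST17,544,338,467,792
ST16,211,990,633,717
ST19,879,4,272,723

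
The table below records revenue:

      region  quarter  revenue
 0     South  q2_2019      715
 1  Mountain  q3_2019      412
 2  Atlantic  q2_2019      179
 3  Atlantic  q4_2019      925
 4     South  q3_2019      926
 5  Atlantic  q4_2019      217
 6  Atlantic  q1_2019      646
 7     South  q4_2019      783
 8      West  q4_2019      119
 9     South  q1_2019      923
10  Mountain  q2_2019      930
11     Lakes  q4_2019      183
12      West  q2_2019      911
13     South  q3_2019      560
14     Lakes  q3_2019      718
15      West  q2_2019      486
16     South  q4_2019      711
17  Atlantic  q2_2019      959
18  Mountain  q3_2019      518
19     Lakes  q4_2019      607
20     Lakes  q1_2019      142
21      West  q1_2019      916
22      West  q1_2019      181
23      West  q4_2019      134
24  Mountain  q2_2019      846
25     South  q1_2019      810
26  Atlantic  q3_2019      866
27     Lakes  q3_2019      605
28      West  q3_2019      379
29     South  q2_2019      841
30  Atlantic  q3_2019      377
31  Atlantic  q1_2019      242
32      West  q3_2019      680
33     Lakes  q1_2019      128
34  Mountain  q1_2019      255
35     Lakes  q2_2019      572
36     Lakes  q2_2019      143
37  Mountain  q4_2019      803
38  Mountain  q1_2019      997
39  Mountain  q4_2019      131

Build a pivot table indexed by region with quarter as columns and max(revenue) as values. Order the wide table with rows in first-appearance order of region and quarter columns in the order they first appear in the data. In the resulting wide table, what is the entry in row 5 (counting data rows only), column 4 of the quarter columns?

With rows in first-appearance order of region, row 5 is region=Lakes. quarter columns in first-appearance order: q2_2019, q3_2019, q4_2019, q1_2019; column 4 is q1_2019.
Long rows with region=Lakes, quarter=q1_2019: max(142, 128) = 142.

142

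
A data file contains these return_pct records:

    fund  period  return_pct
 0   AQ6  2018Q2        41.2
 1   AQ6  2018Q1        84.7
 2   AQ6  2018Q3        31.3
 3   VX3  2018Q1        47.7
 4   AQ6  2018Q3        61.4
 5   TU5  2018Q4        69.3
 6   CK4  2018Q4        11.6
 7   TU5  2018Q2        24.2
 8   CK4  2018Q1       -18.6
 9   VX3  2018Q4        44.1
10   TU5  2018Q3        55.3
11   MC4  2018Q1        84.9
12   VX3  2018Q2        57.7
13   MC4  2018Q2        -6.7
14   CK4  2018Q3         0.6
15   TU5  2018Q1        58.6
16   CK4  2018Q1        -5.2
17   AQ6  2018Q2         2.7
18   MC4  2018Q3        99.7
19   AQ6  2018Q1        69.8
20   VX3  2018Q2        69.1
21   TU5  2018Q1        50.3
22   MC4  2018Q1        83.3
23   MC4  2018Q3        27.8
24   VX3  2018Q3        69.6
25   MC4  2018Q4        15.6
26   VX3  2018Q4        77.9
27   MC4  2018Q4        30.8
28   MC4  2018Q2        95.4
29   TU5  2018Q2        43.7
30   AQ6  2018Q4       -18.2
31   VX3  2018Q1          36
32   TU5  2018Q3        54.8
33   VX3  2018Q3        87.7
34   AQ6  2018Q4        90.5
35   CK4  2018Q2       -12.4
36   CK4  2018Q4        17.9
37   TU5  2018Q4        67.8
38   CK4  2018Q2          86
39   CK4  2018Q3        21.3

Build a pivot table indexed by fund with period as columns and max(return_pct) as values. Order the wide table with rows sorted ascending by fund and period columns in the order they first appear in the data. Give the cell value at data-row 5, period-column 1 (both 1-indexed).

69.1

With rows sorted ascending by fund, row 5 is fund=VX3. period columns in first-appearance order: 2018Q2, 2018Q1, 2018Q3, 2018Q4; column 1 is 2018Q2.
Long rows with fund=VX3, period=2018Q2: max(57.7, 69.1) = 69.1.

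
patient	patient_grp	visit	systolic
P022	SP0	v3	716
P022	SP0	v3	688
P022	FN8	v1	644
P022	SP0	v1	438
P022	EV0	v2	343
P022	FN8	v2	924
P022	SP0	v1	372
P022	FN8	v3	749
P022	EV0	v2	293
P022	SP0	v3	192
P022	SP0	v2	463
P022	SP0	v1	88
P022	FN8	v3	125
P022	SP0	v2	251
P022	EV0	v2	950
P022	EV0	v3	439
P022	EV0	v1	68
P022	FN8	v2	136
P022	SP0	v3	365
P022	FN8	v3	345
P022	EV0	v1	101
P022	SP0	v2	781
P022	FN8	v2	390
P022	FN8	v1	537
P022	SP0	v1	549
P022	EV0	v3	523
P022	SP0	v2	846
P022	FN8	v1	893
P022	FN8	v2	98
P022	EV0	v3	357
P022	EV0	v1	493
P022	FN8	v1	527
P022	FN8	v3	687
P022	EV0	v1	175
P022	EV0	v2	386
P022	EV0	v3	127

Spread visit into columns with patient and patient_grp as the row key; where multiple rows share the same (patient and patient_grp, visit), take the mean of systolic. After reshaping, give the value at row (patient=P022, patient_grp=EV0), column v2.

493

Rows with patient=P022, patient_grp=EV0 and visit=v2: systolic values are 343, 293, 950, 386.
(343 + 293 + 950 + 386) / 4 = 493.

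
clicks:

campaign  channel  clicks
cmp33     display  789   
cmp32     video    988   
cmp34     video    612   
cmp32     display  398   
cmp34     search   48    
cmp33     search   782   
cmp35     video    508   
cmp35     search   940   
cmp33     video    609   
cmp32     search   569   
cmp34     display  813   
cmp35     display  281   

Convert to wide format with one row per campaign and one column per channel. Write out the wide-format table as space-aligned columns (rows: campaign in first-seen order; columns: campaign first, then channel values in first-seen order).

campaign  display  video  search
cmp33     789      609    782   
cmp32     398      988    569   
cmp34     813      612    48    
cmp35     281      508    940   

Columns: campaign plus the 3 distinct channel values (display, video, search).
For example, row cmp33 column display takes clicks=789 from the long row (cmp33, display).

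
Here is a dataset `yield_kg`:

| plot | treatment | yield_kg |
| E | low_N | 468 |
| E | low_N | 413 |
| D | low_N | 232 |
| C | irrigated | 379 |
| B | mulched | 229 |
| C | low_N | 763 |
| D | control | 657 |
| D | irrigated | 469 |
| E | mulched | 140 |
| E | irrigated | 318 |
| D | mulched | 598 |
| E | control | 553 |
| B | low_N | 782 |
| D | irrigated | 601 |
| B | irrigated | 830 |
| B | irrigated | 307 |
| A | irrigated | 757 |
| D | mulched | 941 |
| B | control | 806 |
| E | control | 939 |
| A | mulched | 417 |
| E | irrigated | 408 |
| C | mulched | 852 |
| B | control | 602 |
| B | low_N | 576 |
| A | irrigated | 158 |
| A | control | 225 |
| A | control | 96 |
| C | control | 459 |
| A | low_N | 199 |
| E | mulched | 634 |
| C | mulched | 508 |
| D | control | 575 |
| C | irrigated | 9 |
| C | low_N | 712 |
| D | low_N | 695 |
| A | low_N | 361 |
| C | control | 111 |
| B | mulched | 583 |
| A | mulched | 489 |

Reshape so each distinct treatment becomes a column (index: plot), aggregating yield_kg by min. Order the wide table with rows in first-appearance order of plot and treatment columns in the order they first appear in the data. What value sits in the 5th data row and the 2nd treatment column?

With rows in first-appearance order of plot, row 5 is plot=A. treatment columns in first-appearance order: low_N, irrigated, mulched, control; column 2 is irrigated.
Long rows with plot=A, treatment=irrigated: min(757, 158) = 158.

158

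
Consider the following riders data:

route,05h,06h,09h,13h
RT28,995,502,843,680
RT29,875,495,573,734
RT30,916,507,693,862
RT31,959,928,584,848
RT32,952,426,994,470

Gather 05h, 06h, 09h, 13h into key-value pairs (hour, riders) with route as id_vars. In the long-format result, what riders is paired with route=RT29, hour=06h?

Unpivoting turns each (route, wide-column) pair into one long row.
The wide cell at row RT29, column 06h holds 495, so the long row (RT29, 06h) has riders=495.

495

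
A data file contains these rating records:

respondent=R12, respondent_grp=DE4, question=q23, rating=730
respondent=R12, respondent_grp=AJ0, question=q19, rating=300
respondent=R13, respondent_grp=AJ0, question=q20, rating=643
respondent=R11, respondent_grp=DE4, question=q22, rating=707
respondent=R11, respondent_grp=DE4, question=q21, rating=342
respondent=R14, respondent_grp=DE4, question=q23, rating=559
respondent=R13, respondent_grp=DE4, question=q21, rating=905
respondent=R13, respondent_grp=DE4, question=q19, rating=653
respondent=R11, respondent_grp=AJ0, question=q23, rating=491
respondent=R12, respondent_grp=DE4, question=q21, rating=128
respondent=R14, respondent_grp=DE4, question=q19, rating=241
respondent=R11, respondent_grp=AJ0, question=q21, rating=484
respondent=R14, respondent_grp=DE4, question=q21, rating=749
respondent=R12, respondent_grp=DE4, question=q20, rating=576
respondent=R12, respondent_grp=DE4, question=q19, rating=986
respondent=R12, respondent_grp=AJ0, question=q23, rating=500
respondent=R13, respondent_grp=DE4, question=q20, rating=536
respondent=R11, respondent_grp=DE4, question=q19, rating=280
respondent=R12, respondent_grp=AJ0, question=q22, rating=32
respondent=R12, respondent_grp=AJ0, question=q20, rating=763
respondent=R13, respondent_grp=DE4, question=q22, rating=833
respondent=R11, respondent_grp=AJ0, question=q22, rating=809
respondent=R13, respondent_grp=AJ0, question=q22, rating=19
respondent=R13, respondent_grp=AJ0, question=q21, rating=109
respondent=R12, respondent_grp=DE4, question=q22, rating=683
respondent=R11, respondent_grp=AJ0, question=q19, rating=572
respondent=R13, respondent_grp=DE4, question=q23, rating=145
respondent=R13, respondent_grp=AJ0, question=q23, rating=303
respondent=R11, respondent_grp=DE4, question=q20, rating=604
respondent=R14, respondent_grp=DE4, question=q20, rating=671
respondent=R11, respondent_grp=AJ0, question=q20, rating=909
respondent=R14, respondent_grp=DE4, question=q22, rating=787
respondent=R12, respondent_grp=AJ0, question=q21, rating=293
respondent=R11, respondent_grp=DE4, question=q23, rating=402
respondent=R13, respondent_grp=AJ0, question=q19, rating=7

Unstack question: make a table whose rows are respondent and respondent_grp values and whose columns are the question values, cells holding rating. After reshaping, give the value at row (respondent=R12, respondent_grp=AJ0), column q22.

32

Wide layout: rows indexed by respondent and respondent_grp, columns are the 5 distinct question values (q23, q19, q20, q22, q21).
Cell (respondent=R12, respondent_grp=AJ0, question=q22) draws from the long row where respondent=R12, respondent_grp=AJ0 and question=q22, which has rating=32.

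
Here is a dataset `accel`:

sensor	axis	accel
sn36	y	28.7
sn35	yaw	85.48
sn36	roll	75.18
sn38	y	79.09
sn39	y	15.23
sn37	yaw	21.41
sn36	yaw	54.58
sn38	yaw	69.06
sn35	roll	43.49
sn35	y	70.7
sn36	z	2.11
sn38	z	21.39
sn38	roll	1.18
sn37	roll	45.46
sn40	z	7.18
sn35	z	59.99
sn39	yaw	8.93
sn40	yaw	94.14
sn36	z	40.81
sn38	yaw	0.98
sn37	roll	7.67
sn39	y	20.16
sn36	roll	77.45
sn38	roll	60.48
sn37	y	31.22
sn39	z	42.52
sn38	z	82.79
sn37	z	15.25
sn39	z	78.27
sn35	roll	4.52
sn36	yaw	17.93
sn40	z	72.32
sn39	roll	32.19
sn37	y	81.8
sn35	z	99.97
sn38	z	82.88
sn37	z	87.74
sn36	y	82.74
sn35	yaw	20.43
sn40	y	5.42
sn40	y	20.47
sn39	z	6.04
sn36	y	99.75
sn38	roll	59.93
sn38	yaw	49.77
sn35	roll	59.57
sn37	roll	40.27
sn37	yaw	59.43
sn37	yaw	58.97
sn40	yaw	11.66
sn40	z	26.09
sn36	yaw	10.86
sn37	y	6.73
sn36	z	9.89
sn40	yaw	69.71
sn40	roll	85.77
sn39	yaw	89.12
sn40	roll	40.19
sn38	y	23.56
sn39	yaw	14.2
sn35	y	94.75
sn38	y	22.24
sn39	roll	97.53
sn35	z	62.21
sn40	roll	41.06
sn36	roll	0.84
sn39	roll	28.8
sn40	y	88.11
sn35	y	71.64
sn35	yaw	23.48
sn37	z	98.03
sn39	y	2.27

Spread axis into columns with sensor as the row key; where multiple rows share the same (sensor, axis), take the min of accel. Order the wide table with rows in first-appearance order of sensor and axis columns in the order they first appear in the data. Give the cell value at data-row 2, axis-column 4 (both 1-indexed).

With rows in first-appearance order of sensor, row 2 is sensor=sn35. axis columns in first-appearance order: y, yaw, roll, z; column 4 is z.
Long rows with sensor=sn35, axis=z: min(59.99, 99.97, 62.21) = 59.99.

59.99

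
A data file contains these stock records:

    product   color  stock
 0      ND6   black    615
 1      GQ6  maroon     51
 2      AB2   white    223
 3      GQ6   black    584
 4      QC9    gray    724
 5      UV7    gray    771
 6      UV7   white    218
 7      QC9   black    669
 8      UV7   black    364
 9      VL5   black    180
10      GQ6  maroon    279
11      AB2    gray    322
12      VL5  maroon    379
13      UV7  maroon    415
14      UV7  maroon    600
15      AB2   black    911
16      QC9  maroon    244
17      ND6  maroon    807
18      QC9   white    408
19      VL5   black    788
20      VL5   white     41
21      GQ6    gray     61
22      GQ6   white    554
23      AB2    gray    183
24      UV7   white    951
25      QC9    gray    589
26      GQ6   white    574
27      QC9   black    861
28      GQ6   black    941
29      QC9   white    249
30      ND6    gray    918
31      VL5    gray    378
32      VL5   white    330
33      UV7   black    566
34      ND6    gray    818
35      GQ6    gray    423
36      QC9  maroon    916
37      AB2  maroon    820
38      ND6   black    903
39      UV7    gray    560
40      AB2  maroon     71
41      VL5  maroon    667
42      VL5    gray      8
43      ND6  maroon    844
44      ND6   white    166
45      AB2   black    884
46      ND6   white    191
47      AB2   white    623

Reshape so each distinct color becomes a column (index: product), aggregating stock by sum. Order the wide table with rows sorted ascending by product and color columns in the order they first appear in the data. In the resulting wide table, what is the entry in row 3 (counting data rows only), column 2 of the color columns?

1651

With rows sorted ascending by product, row 3 is product=ND6. color columns in first-appearance order: black, maroon, white, gray; column 2 is maroon.
Long rows with product=ND6, color=maroon: 807 + 844 = 1651.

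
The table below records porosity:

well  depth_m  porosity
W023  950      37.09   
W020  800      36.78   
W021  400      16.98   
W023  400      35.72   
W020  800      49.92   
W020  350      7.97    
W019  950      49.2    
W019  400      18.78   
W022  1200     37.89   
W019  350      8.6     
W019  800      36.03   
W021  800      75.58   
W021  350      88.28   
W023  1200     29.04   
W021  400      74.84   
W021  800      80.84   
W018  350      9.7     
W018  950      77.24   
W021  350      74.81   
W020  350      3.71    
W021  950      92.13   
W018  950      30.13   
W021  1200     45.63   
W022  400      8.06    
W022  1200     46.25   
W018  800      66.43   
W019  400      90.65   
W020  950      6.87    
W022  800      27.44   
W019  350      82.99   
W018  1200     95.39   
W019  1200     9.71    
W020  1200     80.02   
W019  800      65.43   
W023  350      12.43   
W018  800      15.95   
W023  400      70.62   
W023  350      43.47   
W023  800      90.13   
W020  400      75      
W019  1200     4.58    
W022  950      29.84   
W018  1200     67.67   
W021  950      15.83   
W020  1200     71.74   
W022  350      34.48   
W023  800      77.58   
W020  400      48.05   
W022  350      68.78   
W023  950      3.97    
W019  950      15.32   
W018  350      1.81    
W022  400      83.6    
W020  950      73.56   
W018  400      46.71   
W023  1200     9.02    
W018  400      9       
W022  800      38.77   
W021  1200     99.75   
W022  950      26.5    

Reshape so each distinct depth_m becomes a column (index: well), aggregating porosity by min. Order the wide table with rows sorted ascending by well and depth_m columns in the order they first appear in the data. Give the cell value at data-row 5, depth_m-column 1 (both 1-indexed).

26.5

With rows sorted ascending by well, row 5 is well=W022. depth_m columns in first-appearance order: 950, 800, 400, 350, 1200; column 1 is 950.
Long rows with well=W022, depth_m=950: min(29.84, 26.5) = 26.5.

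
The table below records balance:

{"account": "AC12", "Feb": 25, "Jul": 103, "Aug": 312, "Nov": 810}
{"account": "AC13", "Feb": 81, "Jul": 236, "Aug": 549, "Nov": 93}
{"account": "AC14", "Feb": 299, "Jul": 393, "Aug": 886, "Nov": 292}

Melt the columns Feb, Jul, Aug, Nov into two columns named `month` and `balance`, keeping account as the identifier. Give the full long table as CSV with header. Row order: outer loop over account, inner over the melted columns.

account,month,balance
AC12,Feb,25
AC12,Jul,103
AC12,Aug,312
AC12,Nov,810
AC13,Feb,81
AC13,Jul,236
AC13,Aug,549
AC13,Nov,93
AC14,Feb,299
AC14,Jul,393
AC14,Aug,886
AC14,Nov,292

Each (account, column) pair becomes one row: 3 × 4 = 12 rows.
For example, (AC12, Feb) → balance=25.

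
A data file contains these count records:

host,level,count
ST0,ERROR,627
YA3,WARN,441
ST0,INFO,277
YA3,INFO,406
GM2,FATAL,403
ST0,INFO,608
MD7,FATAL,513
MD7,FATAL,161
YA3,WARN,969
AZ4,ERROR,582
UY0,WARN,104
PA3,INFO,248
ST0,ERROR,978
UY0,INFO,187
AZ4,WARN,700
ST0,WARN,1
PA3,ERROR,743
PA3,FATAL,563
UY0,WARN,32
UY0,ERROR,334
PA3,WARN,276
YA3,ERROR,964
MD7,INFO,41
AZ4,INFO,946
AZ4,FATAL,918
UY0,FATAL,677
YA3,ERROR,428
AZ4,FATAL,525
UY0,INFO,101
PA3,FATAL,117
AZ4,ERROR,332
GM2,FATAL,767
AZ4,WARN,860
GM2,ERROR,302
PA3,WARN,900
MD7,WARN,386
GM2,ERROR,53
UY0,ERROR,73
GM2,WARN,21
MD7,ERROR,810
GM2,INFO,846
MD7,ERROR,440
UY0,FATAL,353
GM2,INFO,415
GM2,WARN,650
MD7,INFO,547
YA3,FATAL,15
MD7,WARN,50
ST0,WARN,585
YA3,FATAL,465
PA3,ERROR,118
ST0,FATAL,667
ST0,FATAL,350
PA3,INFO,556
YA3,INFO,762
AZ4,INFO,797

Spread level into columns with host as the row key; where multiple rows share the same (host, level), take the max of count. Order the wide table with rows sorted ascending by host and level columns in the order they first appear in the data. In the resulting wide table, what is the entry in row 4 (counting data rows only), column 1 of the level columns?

With rows sorted ascending by host, row 4 is host=PA3. level columns in first-appearance order: ERROR, WARN, INFO, FATAL; column 1 is ERROR.
Long rows with host=PA3, level=ERROR: max(743, 118) = 743.

743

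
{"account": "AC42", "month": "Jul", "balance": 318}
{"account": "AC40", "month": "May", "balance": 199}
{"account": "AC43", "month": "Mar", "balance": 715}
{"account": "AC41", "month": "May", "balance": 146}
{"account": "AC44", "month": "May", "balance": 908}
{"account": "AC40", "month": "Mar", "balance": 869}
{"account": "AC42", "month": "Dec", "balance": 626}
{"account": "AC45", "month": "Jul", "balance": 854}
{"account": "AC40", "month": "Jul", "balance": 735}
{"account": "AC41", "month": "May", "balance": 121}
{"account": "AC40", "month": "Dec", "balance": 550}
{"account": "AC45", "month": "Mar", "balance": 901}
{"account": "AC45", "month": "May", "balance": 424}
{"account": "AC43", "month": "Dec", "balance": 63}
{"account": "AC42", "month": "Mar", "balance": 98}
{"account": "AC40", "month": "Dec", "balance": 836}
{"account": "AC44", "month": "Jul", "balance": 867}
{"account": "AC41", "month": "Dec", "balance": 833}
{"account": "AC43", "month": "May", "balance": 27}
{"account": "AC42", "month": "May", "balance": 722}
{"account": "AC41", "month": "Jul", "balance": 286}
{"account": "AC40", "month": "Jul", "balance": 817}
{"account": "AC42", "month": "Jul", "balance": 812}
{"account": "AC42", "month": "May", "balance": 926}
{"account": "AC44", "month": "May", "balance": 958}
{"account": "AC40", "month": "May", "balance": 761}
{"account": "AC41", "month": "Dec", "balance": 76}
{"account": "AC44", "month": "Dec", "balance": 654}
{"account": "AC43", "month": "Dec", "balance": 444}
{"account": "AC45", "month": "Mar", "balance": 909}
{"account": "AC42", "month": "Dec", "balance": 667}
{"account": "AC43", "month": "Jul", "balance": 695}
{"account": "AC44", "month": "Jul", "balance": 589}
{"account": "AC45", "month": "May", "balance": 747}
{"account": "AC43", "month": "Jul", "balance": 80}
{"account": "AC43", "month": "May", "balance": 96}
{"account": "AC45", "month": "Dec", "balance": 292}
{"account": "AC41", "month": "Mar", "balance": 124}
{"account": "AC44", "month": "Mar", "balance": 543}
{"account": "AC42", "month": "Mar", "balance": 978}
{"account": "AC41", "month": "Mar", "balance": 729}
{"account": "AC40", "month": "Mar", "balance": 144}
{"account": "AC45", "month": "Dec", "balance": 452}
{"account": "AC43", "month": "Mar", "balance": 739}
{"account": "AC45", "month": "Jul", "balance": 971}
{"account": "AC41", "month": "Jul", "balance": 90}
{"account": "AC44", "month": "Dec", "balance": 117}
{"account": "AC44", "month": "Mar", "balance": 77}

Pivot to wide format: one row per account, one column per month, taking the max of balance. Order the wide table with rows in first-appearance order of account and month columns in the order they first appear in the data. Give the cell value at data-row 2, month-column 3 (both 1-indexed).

With rows in first-appearance order of account, row 2 is account=AC40. month columns in first-appearance order: Jul, May, Mar, Dec; column 3 is Mar.
Long rows with account=AC40, month=Mar: max(869, 144) = 869.

869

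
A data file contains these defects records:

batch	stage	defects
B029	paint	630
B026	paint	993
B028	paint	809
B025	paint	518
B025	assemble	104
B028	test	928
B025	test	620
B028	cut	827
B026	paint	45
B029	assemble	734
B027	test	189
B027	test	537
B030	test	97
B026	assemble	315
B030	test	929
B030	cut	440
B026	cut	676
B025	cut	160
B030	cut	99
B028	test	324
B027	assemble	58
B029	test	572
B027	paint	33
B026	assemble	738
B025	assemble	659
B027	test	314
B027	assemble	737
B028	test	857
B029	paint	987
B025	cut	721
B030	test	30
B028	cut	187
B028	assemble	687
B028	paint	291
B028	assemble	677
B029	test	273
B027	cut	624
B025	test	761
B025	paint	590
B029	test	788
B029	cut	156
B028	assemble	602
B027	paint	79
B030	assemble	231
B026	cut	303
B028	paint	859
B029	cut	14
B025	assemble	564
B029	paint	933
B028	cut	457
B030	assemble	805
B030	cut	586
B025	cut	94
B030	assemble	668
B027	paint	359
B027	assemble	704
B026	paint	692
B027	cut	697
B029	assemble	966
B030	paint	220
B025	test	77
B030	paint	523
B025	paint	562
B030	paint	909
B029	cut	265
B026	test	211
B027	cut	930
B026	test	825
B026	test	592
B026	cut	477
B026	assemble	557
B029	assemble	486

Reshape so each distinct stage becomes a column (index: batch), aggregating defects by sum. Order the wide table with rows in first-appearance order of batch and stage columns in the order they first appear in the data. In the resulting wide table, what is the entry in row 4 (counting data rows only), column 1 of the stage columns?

With rows in first-appearance order of batch, row 4 is batch=B025. stage columns in first-appearance order: paint, assemble, test, cut; column 1 is paint.
Long rows with batch=B025, stage=paint: 518 + 590 + 562 = 1670.

1670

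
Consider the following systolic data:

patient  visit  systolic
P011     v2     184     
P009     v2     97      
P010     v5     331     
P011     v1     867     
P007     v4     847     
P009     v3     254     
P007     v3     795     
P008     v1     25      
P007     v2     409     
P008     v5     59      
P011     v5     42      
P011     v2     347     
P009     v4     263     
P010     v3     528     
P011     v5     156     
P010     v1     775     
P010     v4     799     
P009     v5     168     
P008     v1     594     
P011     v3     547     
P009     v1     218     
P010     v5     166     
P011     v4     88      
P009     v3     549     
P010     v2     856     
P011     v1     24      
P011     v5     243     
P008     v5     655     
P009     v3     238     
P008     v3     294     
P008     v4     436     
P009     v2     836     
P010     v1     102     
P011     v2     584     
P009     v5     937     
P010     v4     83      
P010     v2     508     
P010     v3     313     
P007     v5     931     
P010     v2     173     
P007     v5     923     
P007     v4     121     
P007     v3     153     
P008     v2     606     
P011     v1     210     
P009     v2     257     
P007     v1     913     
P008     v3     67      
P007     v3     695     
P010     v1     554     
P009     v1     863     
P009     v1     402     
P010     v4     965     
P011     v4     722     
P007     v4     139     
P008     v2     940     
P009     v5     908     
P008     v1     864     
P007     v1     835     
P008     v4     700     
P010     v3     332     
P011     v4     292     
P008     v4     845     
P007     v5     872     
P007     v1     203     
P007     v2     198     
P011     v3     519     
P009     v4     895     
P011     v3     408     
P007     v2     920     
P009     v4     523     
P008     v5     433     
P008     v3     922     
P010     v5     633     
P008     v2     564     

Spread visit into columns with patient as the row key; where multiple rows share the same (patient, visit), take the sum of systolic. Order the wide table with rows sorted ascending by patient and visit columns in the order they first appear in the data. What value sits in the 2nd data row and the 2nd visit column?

With rows sorted ascending by patient, row 2 is patient=P008. visit columns in first-appearance order: v2, v5, v1, v4, v3; column 2 is v5.
Long rows with patient=P008, visit=v5: 59 + 655 + 433 = 1147.

1147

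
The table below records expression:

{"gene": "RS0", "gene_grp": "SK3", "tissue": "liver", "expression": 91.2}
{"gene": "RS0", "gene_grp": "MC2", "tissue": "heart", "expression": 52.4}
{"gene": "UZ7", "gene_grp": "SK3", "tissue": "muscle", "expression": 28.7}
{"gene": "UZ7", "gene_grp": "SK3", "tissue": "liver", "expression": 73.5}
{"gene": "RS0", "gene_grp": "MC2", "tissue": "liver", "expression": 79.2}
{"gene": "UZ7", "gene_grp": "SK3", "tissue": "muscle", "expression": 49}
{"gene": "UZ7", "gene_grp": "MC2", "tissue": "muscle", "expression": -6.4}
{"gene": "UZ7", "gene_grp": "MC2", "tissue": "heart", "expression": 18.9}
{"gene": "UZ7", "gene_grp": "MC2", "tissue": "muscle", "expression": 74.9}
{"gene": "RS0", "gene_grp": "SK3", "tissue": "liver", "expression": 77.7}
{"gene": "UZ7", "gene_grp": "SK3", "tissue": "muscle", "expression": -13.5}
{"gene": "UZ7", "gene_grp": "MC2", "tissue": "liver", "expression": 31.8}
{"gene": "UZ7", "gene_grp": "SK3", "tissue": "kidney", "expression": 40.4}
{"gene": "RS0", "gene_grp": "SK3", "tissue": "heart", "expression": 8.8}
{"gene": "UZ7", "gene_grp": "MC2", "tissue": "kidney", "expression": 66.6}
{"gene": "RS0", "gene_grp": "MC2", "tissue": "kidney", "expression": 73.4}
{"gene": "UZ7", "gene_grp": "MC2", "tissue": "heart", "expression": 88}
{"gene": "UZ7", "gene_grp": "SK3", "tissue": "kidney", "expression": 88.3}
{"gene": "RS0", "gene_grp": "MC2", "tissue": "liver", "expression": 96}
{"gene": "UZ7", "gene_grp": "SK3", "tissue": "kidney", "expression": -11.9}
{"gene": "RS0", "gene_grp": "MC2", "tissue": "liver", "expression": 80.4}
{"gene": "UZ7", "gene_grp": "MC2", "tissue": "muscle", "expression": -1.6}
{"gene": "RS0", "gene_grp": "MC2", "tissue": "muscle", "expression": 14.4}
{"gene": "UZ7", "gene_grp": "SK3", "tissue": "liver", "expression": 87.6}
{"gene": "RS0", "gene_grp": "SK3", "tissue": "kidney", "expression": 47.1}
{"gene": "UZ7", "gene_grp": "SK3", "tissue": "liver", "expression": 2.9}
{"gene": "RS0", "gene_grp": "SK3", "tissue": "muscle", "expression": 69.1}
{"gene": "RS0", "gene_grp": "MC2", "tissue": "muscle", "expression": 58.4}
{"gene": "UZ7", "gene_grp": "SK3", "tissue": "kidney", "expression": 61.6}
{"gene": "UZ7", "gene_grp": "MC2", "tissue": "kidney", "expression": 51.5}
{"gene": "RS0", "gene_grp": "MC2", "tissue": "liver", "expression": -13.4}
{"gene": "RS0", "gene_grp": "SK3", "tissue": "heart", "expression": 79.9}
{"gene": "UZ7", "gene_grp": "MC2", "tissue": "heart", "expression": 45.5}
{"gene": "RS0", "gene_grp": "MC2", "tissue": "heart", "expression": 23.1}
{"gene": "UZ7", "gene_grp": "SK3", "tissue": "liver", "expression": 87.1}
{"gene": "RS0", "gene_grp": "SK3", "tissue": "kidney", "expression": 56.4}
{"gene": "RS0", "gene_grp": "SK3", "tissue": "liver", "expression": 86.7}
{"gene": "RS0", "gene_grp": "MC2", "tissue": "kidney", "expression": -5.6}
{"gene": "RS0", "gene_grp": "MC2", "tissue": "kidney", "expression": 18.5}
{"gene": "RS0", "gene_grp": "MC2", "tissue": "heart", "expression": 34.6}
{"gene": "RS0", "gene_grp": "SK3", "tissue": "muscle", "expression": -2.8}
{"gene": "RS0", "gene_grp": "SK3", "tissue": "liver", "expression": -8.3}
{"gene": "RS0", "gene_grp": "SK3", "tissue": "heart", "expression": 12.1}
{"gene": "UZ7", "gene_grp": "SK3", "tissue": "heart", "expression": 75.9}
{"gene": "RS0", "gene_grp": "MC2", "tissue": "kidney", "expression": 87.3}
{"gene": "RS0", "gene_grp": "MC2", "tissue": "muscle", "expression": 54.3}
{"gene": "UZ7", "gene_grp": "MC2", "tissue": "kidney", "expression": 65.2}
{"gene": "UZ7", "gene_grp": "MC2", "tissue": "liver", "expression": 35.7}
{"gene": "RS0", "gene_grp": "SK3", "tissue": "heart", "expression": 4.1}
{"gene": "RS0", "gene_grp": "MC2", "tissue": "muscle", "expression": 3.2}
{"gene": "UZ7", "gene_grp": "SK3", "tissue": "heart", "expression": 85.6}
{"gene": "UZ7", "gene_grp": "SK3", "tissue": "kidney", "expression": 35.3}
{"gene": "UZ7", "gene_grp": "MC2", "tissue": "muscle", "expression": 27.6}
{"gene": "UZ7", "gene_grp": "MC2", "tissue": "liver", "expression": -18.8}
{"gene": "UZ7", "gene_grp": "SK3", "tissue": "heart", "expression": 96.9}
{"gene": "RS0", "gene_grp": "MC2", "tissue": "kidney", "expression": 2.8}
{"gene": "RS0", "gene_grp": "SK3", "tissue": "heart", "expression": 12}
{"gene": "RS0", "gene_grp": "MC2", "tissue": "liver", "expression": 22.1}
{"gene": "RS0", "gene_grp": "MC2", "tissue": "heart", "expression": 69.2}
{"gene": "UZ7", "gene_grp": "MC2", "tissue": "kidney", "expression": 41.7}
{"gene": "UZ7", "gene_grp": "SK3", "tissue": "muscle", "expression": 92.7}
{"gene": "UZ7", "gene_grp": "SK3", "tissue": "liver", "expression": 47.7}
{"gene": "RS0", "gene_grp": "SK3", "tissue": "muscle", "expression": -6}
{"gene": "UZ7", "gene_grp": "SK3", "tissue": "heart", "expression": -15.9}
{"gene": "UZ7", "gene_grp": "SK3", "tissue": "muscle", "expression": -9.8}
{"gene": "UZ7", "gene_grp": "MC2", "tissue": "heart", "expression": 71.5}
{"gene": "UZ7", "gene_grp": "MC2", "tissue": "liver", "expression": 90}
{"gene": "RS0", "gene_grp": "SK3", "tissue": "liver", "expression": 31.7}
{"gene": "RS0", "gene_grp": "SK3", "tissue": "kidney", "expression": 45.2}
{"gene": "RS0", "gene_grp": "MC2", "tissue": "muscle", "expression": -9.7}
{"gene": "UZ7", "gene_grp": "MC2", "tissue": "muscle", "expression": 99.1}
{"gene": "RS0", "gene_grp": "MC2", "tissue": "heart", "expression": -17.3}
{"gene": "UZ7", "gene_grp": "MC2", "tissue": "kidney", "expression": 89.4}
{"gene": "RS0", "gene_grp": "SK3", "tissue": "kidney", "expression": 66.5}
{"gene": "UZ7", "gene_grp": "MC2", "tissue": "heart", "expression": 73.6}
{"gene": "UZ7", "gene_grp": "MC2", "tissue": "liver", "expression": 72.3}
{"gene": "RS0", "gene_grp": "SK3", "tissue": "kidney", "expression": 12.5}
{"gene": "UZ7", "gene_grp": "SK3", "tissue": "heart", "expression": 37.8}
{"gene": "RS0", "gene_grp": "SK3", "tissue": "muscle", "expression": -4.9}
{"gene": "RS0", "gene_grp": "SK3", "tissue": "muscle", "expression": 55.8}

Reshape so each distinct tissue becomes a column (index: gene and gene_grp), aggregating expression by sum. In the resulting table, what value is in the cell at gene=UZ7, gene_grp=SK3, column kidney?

213.7

Rows with gene=UZ7, gene_grp=SK3 and tissue=kidney: expression values are 40.4, 88.3, -11.9, 61.6, 35.3.
40.4 + 88.3 + -11.9 + 61.6 + 35.3 = 213.7.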